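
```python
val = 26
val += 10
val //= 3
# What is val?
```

Answer: 12

Derivation:
Trace (tracking val):
val = 26  # -> val = 26
val += 10  # -> val = 36
val //= 3  # -> val = 12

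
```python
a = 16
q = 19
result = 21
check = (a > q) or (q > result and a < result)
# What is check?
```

Answer: False

Derivation:
Trace (tracking check):
a = 16  # -> a = 16
q = 19  # -> q = 19
result = 21  # -> result = 21
check = a > q or (q > result and a < result)  # -> check = False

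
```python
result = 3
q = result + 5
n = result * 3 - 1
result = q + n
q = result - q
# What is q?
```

Answer: 8

Derivation:
Trace (tracking q):
result = 3  # -> result = 3
q = result + 5  # -> q = 8
n = result * 3 - 1  # -> n = 8
result = q + n  # -> result = 16
q = result - q  # -> q = 8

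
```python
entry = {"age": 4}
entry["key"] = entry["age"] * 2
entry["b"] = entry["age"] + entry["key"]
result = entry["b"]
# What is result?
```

Trace (tracking result):
entry = {'age': 4}  # -> entry = {'age': 4}
entry['key'] = entry['age'] * 2  # -> entry = {'age': 4, 'key': 8}
entry['b'] = entry['age'] + entry['key']  # -> entry = {'age': 4, 'key': 8, 'b': 12}
result = entry['b']  # -> result = 12

Answer: 12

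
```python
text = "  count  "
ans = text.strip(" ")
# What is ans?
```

Trace (tracking ans):
text = '  count  '  # -> text = '  count  '
ans = text.strip(' ')  # -> ans = 'count'

Answer: 'count'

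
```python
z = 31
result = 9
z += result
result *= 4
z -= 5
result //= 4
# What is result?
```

Answer: 9

Derivation:
Trace (tracking result):
z = 31  # -> z = 31
result = 9  # -> result = 9
z += result  # -> z = 40
result *= 4  # -> result = 36
z -= 5  # -> z = 35
result //= 4  # -> result = 9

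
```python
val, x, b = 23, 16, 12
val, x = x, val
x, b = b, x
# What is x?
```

Answer: 12

Derivation:
Trace (tracking x):
val, x, b = (23, 16, 12)  # -> val = 23, x = 16, b = 12
val, x = (x, val)  # -> val = 16, x = 23
x, b = (b, x)  # -> x = 12, b = 23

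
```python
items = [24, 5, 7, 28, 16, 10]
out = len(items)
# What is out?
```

Answer: 6

Derivation:
Trace (tracking out):
items = [24, 5, 7, 28, 16, 10]  # -> items = [24, 5, 7, 28, 16, 10]
out = len(items)  # -> out = 6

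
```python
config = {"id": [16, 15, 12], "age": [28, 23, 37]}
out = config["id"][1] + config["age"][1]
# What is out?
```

Trace (tracking out):
config = {'id': [16, 15, 12], 'age': [28, 23, 37]}  # -> config = {'id': [16, 15, 12], 'age': [28, 23, 37]}
out = config['id'][1] + config['age'][1]  # -> out = 38

Answer: 38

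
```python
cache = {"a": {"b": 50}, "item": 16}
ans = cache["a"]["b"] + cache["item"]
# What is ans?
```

Answer: 66

Derivation:
Trace (tracking ans):
cache = {'a': {'b': 50}, 'item': 16}  # -> cache = {'a': {'b': 50}, 'item': 16}
ans = cache['a']['b'] + cache['item']  # -> ans = 66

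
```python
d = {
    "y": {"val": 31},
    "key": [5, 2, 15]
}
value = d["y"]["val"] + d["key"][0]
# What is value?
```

Trace (tracking value):
d = {'y': {'val': 31}, 'key': [5, 2, 15]}  # -> d = {'y': {'val': 31}, 'key': [5, 2, 15]}
value = d['y']['val'] + d['key'][0]  # -> value = 36

Answer: 36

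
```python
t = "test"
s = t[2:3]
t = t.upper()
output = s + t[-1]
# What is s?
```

Trace (tracking s):
t = 'test'  # -> t = 'test'
s = t[2:3]  # -> s = 's'
t = t.upper()  # -> t = 'TEST'
output = s + t[-1]  # -> output = 'sT'

Answer: 's'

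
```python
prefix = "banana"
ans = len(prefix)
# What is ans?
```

Trace (tracking ans):
prefix = 'banana'  # -> prefix = 'banana'
ans = len(prefix)  # -> ans = 6

Answer: 6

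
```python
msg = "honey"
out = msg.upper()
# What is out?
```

Answer: 'HONEY'

Derivation:
Trace (tracking out):
msg = 'honey'  # -> msg = 'honey'
out = msg.upper()  # -> out = 'HONEY'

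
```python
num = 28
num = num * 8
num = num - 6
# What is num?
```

Trace (tracking num):
num = 28  # -> num = 28
num = num * 8  # -> num = 224
num = num - 6  # -> num = 218

Answer: 218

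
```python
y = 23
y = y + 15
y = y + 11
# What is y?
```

Trace (tracking y):
y = 23  # -> y = 23
y = y + 15  # -> y = 38
y = y + 11  # -> y = 49

Answer: 49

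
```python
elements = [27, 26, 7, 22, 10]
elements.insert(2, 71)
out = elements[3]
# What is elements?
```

Answer: [27, 26, 71, 7, 22, 10]

Derivation:
Trace (tracking elements):
elements = [27, 26, 7, 22, 10]  # -> elements = [27, 26, 7, 22, 10]
elements.insert(2, 71)  # -> elements = [27, 26, 71, 7, 22, 10]
out = elements[3]  # -> out = 7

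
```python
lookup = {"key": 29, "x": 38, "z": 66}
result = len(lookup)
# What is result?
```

Answer: 3

Derivation:
Trace (tracking result):
lookup = {'key': 29, 'x': 38, 'z': 66}  # -> lookup = {'key': 29, 'x': 38, 'z': 66}
result = len(lookup)  # -> result = 3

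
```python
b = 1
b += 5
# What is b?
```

Trace (tracking b):
b = 1  # -> b = 1
b += 5  # -> b = 6

Answer: 6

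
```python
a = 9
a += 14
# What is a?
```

Answer: 23

Derivation:
Trace (tracking a):
a = 9  # -> a = 9
a += 14  # -> a = 23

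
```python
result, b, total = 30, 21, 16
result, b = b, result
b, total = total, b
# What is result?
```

Trace (tracking result):
result, b, total = (30, 21, 16)  # -> result = 30, b = 21, total = 16
result, b = (b, result)  # -> result = 21, b = 30
b, total = (total, b)  # -> b = 16, total = 30

Answer: 21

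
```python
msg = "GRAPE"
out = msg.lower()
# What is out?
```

Answer: 'grape'

Derivation:
Trace (tracking out):
msg = 'GRAPE'  # -> msg = 'GRAPE'
out = msg.lower()  # -> out = 'grape'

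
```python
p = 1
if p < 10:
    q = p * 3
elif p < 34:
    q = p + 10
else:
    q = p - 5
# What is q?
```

Trace (tracking q):
p = 1  # -> p = 1
if p < 10:  # condition is True
    q = p * 3  # -> q = 3

Answer: 3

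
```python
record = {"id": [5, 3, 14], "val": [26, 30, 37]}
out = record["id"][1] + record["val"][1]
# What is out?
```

Trace (tracking out):
record = {'id': [5, 3, 14], 'val': [26, 30, 37]}  # -> record = {'id': [5, 3, 14], 'val': [26, 30, 37]}
out = record['id'][1] + record['val'][1]  # -> out = 33

Answer: 33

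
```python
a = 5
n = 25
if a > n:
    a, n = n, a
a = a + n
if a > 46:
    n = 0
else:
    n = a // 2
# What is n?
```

Trace (tracking n):
a = 5  # -> a = 5
n = 25  # -> n = 25
if a > n:  # condition is False
a = a + n  # -> a = 30
if a > 46:  # condition is False
else:
    n = a // 2  # -> n = 15

Answer: 15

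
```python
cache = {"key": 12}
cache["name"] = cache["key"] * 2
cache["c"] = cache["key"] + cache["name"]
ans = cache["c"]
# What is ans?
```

Trace (tracking ans):
cache = {'key': 12}  # -> cache = {'key': 12}
cache['name'] = cache['key'] * 2  # -> cache = {'key': 12, 'name': 24}
cache['c'] = cache['key'] + cache['name']  # -> cache = {'key': 12, 'name': 24, 'c': 36}
ans = cache['c']  # -> ans = 36

Answer: 36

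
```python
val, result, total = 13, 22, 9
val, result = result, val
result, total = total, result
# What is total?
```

Trace (tracking total):
val, result, total = (13, 22, 9)  # -> val = 13, result = 22, total = 9
val, result = (result, val)  # -> val = 22, result = 13
result, total = (total, result)  # -> result = 9, total = 13

Answer: 13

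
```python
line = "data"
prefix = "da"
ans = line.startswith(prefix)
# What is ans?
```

Answer: True

Derivation:
Trace (tracking ans):
line = 'data'  # -> line = 'data'
prefix = 'da'  # -> prefix = 'da'
ans = line.startswith(prefix)  # -> ans = True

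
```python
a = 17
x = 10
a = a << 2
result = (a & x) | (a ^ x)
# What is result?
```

Trace (tracking result):
a = 17  # -> a = 17
x = 10  # -> x = 10
a = a << 2  # -> a = 68
result = a & x | a ^ x  # -> result = 78

Answer: 78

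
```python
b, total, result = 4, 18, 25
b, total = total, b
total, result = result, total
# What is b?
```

Trace (tracking b):
b, total, result = (4, 18, 25)  # -> b = 4, total = 18, result = 25
b, total = (total, b)  # -> b = 18, total = 4
total, result = (result, total)  # -> total = 25, result = 4

Answer: 18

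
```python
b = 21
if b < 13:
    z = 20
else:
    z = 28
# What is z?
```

Trace (tracking z):
b = 21  # -> b = 21
if b < 13:  # condition is False
else:
    z = 28  # -> z = 28

Answer: 28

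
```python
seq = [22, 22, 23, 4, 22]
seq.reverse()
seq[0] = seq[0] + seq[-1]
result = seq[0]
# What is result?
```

Trace (tracking result):
seq = [22, 22, 23, 4, 22]  # -> seq = [22, 22, 23, 4, 22]
seq.reverse()  # -> seq = [22, 4, 23, 22, 22]
seq[0] = seq[0] + seq[-1]  # -> seq = [44, 4, 23, 22, 22]
result = seq[0]  # -> result = 44

Answer: 44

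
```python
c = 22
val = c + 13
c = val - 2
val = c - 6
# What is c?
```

Trace (tracking c):
c = 22  # -> c = 22
val = c + 13  # -> val = 35
c = val - 2  # -> c = 33
val = c - 6  # -> val = 27

Answer: 33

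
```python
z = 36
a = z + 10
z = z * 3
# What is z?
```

Trace (tracking z):
z = 36  # -> z = 36
a = z + 10  # -> a = 46
z = z * 3  # -> z = 108

Answer: 108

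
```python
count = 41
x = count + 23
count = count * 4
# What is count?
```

Trace (tracking count):
count = 41  # -> count = 41
x = count + 23  # -> x = 64
count = count * 4  # -> count = 164

Answer: 164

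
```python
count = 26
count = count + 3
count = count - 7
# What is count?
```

Trace (tracking count):
count = 26  # -> count = 26
count = count + 3  # -> count = 29
count = count - 7  # -> count = 22

Answer: 22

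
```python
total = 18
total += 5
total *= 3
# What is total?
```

Answer: 69

Derivation:
Trace (tracking total):
total = 18  # -> total = 18
total += 5  # -> total = 23
total *= 3  # -> total = 69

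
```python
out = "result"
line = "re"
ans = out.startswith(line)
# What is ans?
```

Answer: True

Derivation:
Trace (tracking ans):
out = 'result'  # -> out = 'result'
line = 're'  # -> line = 're'
ans = out.startswith(line)  # -> ans = True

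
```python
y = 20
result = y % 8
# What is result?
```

Trace (tracking result):
y = 20  # -> y = 20
result = y % 8  # -> result = 4

Answer: 4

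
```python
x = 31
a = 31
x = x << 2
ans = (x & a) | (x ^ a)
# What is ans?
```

Trace (tracking ans):
x = 31  # -> x = 31
a = 31  # -> a = 31
x = x << 2  # -> x = 124
ans = x & a | x ^ a  # -> ans = 127

Answer: 127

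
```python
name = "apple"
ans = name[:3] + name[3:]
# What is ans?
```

Answer: 'apple'

Derivation:
Trace (tracking ans):
name = 'apple'  # -> name = 'apple'
ans = name[:3] + name[3:]  # -> ans = 'apple'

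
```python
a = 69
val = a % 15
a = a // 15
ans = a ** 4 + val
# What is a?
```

Answer: 4

Derivation:
Trace (tracking a):
a = 69  # -> a = 69
val = a % 15  # -> val = 9
a = a // 15  # -> a = 4
ans = a ** 4 + val  # -> ans = 265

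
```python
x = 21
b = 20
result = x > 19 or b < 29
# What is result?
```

Trace (tracking result):
x = 21  # -> x = 21
b = 20  # -> b = 20
result = x > 19 or b < 29  # -> result = True

Answer: True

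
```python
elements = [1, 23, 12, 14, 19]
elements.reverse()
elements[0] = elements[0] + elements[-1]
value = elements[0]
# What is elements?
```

Trace (tracking elements):
elements = [1, 23, 12, 14, 19]  # -> elements = [1, 23, 12, 14, 19]
elements.reverse()  # -> elements = [19, 14, 12, 23, 1]
elements[0] = elements[0] + elements[-1]  # -> elements = [20, 14, 12, 23, 1]
value = elements[0]  # -> value = 20

Answer: [20, 14, 12, 23, 1]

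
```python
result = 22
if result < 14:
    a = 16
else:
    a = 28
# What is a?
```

Answer: 28

Derivation:
Trace (tracking a):
result = 22  # -> result = 22
if result < 14:  # condition is False
else:
    a = 28  # -> a = 28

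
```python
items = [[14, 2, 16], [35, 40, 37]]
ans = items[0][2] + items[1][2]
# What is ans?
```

Answer: 53

Derivation:
Trace (tracking ans):
items = [[14, 2, 16], [35, 40, 37]]  # -> items = [[14, 2, 16], [35, 40, 37]]
ans = items[0][2] + items[1][2]  # -> ans = 53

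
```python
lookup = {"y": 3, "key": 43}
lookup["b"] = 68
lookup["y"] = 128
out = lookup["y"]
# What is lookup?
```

Trace (tracking lookup):
lookup = {'y': 3, 'key': 43}  # -> lookup = {'y': 3, 'key': 43}
lookup['b'] = 68  # -> lookup = {'y': 3, 'key': 43, 'b': 68}
lookup['y'] = 128  # -> lookup = {'y': 128, 'key': 43, 'b': 68}
out = lookup['y']  # -> out = 128

Answer: {'y': 128, 'key': 43, 'b': 68}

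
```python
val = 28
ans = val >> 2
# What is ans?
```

Trace (tracking ans):
val = 28  # -> val = 28
ans = val >> 2  # -> ans = 7

Answer: 7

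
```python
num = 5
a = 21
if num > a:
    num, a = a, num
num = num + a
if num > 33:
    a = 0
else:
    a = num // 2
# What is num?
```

Trace (tracking num):
num = 5  # -> num = 5
a = 21  # -> a = 21
if num > a:  # condition is False
num = num + a  # -> num = 26
if num > 33:  # condition is False
else:
    a = num // 2  # -> a = 13

Answer: 26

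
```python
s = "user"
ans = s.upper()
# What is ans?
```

Answer: 'USER'

Derivation:
Trace (tracking ans):
s = 'user'  # -> s = 'user'
ans = s.upper()  # -> ans = 'USER'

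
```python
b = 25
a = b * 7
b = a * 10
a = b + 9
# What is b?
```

Trace (tracking b):
b = 25  # -> b = 25
a = b * 7  # -> a = 175
b = a * 10  # -> b = 1750
a = b + 9  # -> a = 1759

Answer: 1750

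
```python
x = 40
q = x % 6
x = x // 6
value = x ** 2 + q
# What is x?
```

Answer: 6

Derivation:
Trace (tracking x):
x = 40  # -> x = 40
q = x % 6  # -> q = 4
x = x // 6  # -> x = 6
value = x ** 2 + q  # -> value = 40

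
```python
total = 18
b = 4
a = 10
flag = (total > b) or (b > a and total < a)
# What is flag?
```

Trace (tracking flag):
total = 18  # -> total = 18
b = 4  # -> b = 4
a = 10  # -> a = 10
flag = total > b or (b > a and total < a)  # -> flag = True

Answer: True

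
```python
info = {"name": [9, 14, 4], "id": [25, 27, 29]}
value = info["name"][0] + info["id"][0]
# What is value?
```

Answer: 34

Derivation:
Trace (tracking value):
info = {'name': [9, 14, 4], 'id': [25, 27, 29]}  # -> info = {'name': [9, 14, 4], 'id': [25, 27, 29]}
value = info['name'][0] + info['id'][0]  # -> value = 34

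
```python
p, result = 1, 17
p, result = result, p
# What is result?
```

Answer: 1

Derivation:
Trace (tracking result):
p, result = (1, 17)  # -> p = 1, result = 17
p, result = (result, p)  # -> p = 17, result = 1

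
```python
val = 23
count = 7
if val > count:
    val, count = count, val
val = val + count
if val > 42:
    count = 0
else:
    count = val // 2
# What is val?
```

Answer: 30

Derivation:
Trace (tracking val):
val = 23  # -> val = 23
count = 7  # -> count = 7
if val > count:  # condition is True
    val, count = (count, val)  # -> val = 7, count = 23
val = val + count  # -> val = 30
if val > 42:  # condition is False
else:
    count = val // 2  # -> count = 15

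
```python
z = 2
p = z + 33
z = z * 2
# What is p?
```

Trace (tracking p):
z = 2  # -> z = 2
p = z + 33  # -> p = 35
z = z * 2  # -> z = 4

Answer: 35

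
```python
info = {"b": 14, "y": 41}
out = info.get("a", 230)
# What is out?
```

Trace (tracking out):
info = {'b': 14, 'y': 41}  # -> info = {'b': 14, 'y': 41}
out = info.get('a', 230)  # -> out = 230

Answer: 230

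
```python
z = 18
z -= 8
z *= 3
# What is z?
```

Answer: 30

Derivation:
Trace (tracking z):
z = 18  # -> z = 18
z -= 8  # -> z = 10
z *= 3  # -> z = 30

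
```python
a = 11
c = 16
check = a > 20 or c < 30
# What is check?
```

Trace (tracking check):
a = 11  # -> a = 11
c = 16  # -> c = 16
check = a > 20 or c < 30  # -> check = True

Answer: True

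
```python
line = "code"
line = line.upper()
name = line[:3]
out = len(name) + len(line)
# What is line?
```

Trace (tracking line):
line = 'code'  # -> line = 'code'
line = line.upper()  # -> line = 'CODE'
name = line[:3]  # -> name = 'COD'
out = len(name) + len(line)  # -> out = 7

Answer: 'CODE'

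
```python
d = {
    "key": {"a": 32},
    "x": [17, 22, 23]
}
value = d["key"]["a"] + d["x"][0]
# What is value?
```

Trace (tracking value):
d = {'key': {'a': 32}, 'x': [17, 22, 23]}  # -> d = {'key': {'a': 32}, 'x': [17, 22, 23]}
value = d['key']['a'] + d['x'][0]  # -> value = 49

Answer: 49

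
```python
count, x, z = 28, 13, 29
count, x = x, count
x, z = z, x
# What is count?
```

Trace (tracking count):
count, x, z = (28, 13, 29)  # -> count = 28, x = 13, z = 29
count, x = (x, count)  # -> count = 13, x = 28
x, z = (z, x)  # -> x = 29, z = 28

Answer: 13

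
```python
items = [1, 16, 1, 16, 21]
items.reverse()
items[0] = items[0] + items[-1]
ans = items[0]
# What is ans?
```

Trace (tracking ans):
items = [1, 16, 1, 16, 21]  # -> items = [1, 16, 1, 16, 21]
items.reverse()  # -> items = [21, 16, 1, 16, 1]
items[0] = items[0] + items[-1]  # -> items = [22, 16, 1, 16, 1]
ans = items[0]  # -> ans = 22

Answer: 22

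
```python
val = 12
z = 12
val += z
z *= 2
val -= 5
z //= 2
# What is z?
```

Answer: 12

Derivation:
Trace (tracking z):
val = 12  # -> val = 12
z = 12  # -> z = 12
val += z  # -> val = 24
z *= 2  # -> z = 24
val -= 5  # -> val = 19
z //= 2  # -> z = 12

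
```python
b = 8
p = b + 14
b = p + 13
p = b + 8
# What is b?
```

Answer: 35

Derivation:
Trace (tracking b):
b = 8  # -> b = 8
p = b + 14  # -> p = 22
b = p + 13  # -> b = 35
p = b + 8  # -> p = 43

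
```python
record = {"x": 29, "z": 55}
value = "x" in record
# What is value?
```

Trace (tracking value):
record = {'x': 29, 'z': 55}  # -> record = {'x': 29, 'z': 55}
value = 'x' in record  # -> value = True

Answer: True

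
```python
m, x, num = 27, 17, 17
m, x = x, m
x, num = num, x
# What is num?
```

Trace (tracking num):
m, x, num = (27, 17, 17)  # -> m = 27, x = 17, num = 17
m, x = (x, m)  # -> m = 17, x = 27
x, num = (num, x)  # -> x = 17, num = 27

Answer: 27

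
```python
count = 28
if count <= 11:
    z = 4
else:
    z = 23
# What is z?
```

Trace (tracking z):
count = 28  # -> count = 28
if count <= 11:  # condition is False
else:
    z = 23  # -> z = 23

Answer: 23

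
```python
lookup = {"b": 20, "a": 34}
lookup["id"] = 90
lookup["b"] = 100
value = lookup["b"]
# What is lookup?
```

Trace (tracking lookup):
lookup = {'b': 20, 'a': 34}  # -> lookup = {'b': 20, 'a': 34}
lookup['id'] = 90  # -> lookup = {'b': 20, 'a': 34, 'id': 90}
lookup['b'] = 100  # -> lookup = {'b': 100, 'a': 34, 'id': 90}
value = lookup['b']  # -> value = 100

Answer: {'b': 100, 'a': 34, 'id': 90}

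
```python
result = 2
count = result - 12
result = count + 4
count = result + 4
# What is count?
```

Trace (tracking count):
result = 2  # -> result = 2
count = result - 12  # -> count = -10
result = count + 4  # -> result = -6
count = result + 4  # -> count = -2

Answer: -2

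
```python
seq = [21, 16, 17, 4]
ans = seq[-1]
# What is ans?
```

Trace (tracking ans):
seq = [21, 16, 17, 4]  # -> seq = [21, 16, 17, 4]
ans = seq[-1]  # -> ans = 4

Answer: 4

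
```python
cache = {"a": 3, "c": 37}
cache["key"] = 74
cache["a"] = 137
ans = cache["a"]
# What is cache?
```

Answer: {'a': 137, 'c': 37, 'key': 74}

Derivation:
Trace (tracking cache):
cache = {'a': 3, 'c': 37}  # -> cache = {'a': 3, 'c': 37}
cache['key'] = 74  # -> cache = {'a': 3, 'c': 37, 'key': 74}
cache['a'] = 137  # -> cache = {'a': 137, 'c': 37, 'key': 74}
ans = cache['a']  # -> ans = 137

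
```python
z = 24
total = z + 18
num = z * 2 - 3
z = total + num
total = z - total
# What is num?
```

Answer: 45

Derivation:
Trace (tracking num):
z = 24  # -> z = 24
total = z + 18  # -> total = 42
num = z * 2 - 3  # -> num = 45
z = total + num  # -> z = 87
total = z - total  # -> total = 45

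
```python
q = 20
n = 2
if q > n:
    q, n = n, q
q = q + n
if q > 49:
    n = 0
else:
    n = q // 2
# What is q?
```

Trace (tracking q):
q = 20  # -> q = 20
n = 2  # -> n = 2
if q > n:  # condition is True
    q, n = (n, q)  # -> q = 2, n = 20
q = q + n  # -> q = 22
if q > 49:  # condition is False
else:
    n = q // 2  # -> n = 11

Answer: 22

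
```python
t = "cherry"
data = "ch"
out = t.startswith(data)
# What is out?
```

Trace (tracking out):
t = 'cherry'  # -> t = 'cherry'
data = 'ch'  # -> data = 'ch'
out = t.startswith(data)  # -> out = True

Answer: True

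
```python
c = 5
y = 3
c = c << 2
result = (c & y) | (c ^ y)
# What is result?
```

Trace (tracking result):
c = 5  # -> c = 5
y = 3  # -> y = 3
c = c << 2  # -> c = 20
result = c & y | c ^ y  # -> result = 23

Answer: 23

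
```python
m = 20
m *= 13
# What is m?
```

Trace (tracking m):
m = 20  # -> m = 20
m *= 13  # -> m = 260

Answer: 260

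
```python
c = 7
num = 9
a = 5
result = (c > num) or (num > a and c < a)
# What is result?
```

Answer: False

Derivation:
Trace (tracking result):
c = 7  # -> c = 7
num = 9  # -> num = 9
a = 5  # -> a = 5
result = c > num or (num > a and c < a)  # -> result = False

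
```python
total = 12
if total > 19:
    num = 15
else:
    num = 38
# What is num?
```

Trace (tracking num):
total = 12  # -> total = 12
if total > 19:  # condition is False
else:
    num = 38  # -> num = 38

Answer: 38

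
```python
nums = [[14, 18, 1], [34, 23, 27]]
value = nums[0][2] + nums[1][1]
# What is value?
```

Answer: 24

Derivation:
Trace (tracking value):
nums = [[14, 18, 1], [34, 23, 27]]  # -> nums = [[14, 18, 1], [34, 23, 27]]
value = nums[0][2] + nums[1][1]  # -> value = 24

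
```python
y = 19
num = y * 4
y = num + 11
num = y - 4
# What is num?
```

Trace (tracking num):
y = 19  # -> y = 19
num = y * 4  # -> num = 76
y = num + 11  # -> y = 87
num = y - 4  # -> num = 83

Answer: 83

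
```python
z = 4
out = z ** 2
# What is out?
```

Trace (tracking out):
z = 4  # -> z = 4
out = z ** 2  # -> out = 16

Answer: 16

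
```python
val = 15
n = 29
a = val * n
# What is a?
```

Trace (tracking a):
val = 15  # -> val = 15
n = 29  # -> n = 29
a = val * n  # -> a = 435

Answer: 435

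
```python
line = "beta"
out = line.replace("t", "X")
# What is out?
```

Answer: 'beXa'

Derivation:
Trace (tracking out):
line = 'beta'  # -> line = 'beta'
out = line.replace('t', 'X')  # -> out = 'beXa'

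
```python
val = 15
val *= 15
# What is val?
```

Answer: 225

Derivation:
Trace (tracking val):
val = 15  # -> val = 15
val *= 15  # -> val = 225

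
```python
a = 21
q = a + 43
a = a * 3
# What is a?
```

Answer: 63

Derivation:
Trace (tracking a):
a = 21  # -> a = 21
q = a + 43  # -> q = 64
a = a * 3  # -> a = 63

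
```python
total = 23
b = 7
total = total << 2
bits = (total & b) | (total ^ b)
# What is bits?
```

Trace (tracking bits):
total = 23  # -> total = 23
b = 7  # -> b = 7
total = total << 2  # -> total = 92
bits = total & b | total ^ b  # -> bits = 95

Answer: 95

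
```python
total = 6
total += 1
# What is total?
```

Trace (tracking total):
total = 6  # -> total = 6
total += 1  # -> total = 7

Answer: 7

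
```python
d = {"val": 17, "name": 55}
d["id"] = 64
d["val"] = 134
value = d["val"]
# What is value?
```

Trace (tracking value):
d = {'val': 17, 'name': 55}  # -> d = {'val': 17, 'name': 55}
d['id'] = 64  # -> d = {'val': 17, 'name': 55, 'id': 64}
d['val'] = 134  # -> d = {'val': 134, 'name': 55, 'id': 64}
value = d['val']  # -> value = 134

Answer: 134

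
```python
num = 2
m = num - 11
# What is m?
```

Trace (tracking m):
num = 2  # -> num = 2
m = num - 11  # -> m = -9

Answer: -9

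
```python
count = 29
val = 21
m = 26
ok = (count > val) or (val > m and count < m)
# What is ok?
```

Trace (tracking ok):
count = 29  # -> count = 29
val = 21  # -> val = 21
m = 26  # -> m = 26
ok = count > val or (val > m and count < m)  # -> ok = True

Answer: True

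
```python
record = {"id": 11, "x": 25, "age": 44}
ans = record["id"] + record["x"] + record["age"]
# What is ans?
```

Trace (tracking ans):
record = {'id': 11, 'x': 25, 'age': 44}  # -> record = {'id': 11, 'x': 25, 'age': 44}
ans = record['id'] + record['x'] + record['age']  # -> ans = 80

Answer: 80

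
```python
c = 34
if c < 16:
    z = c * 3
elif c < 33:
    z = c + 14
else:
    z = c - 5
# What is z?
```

Trace (tracking z):
c = 34  # -> c = 34
if c < 16:  # condition is False
elif c < 33:  # condition is False
else:
    z = c - 5  # -> z = 29

Answer: 29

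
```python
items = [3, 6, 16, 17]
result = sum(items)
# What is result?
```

Trace (tracking result):
items = [3, 6, 16, 17]  # -> items = [3, 6, 16, 17]
result = sum(items)  # -> result = 42

Answer: 42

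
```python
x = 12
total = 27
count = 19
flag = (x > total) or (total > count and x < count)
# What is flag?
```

Answer: True

Derivation:
Trace (tracking flag):
x = 12  # -> x = 12
total = 27  # -> total = 27
count = 19  # -> count = 19
flag = x > total or (total > count and x < count)  # -> flag = True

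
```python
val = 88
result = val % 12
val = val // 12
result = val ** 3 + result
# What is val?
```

Answer: 7

Derivation:
Trace (tracking val):
val = 88  # -> val = 88
result = val % 12  # -> result = 4
val = val // 12  # -> val = 7
result = val ** 3 + result  # -> result = 347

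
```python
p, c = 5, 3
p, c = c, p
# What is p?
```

Answer: 3

Derivation:
Trace (tracking p):
p, c = (5, 3)  # -> p = 5, c = 3
p, c = (c, p)  # -> p = 3, c = 5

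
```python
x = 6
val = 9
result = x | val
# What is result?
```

Trace (tracking result):
x = 6  # -> x = 6
val = 9  # -> val = 9
result = x | val  # -> result = 15

Answer: 15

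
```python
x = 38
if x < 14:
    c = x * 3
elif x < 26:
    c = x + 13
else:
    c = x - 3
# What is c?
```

Trace (tracking c):
x = 38  # -> x = 38
if x < 14:  # condition is False
elif x < 26:  # condition is False
else:
    c = x - 3  # -> c = 35

Answer: 35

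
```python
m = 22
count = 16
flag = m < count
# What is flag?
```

Answer: False

Derivation:
Trace (tracking flag):
m = 22  # -> m = 22
count = 16  # -> count = 16
flag = m < count  # -> flag = False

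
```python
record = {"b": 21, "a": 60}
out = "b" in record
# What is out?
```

Trace (tracking out):
record = {'b': 21, 'a': 60}  # -> record = {'b': 21, 'a': 60}
out = 'b' in record  # -> out = True

Answer: True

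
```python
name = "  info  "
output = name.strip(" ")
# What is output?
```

Trace (tracking output):
name = '  info  '  # -> name = '  info  '
output = name.strip(' ')  # -> output = 'info'

Answer: 'info'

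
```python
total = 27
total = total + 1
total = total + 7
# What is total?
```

Trace (tracking total):
total = 27  # -> total = 27
total = total + 1  # -> total = 28
total = total + 7  # -> total = 35

Answer: 35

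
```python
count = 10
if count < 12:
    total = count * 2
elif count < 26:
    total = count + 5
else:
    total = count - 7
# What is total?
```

Trace (tracking total):
count = 10  # -> count = 10
if count < 12:  # condition is True
    total = count * 2  # -> total = 20

Answer: 20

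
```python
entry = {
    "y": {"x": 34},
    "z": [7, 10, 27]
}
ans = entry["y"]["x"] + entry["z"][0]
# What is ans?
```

Answer: 41

Derivation:
Trace (tracking ans):
entry = {'y': {'x': 34}, 'z': [7, 10, 27]}  # -> entry = {'y': {'x': 34}, 'z': [7, 10, 27]}
ans = entry['y']['x'] + entry['z'][0]  # -> ans = 41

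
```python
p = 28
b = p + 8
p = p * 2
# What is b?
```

Trace (tracking b):
p = 28  # -> p = 28
b = p + 8  # -> b = 36
p = p * 2  # -> p = 56

Answer: 36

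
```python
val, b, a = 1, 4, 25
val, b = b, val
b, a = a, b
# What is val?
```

Answer: 4

Derivation:
Trace (tracking val):
val, b, a = (1, 4, 25)  # -> val = 1, b = 4, a = 25
val, b = (b, val)  # -> val = 4, b = 1
b, a = (a, b)  # -> b = 25, a = 1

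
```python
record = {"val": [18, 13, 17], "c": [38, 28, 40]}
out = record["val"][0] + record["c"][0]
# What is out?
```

Answer: 56

Derivation:
Trace (tracking out):
record = {'val': [18, 13, 17], 'c': [38, 28, 40]}  # -> record = {'val': [18, 13, 17], 'c': [38, 28, 40]}
out = record['val'][0] + record['c'][0]  # -> out = 56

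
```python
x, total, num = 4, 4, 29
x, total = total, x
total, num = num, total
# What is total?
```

Answer: 29

Derivation:
Trace (tracking total):
x, total, num = (4, 4, 29)  # -> x = 4, total = 4, num = 29
x, total = (total, x)  # -> x = 4, total = 4
total, num = (num, total)  # -> total = 29, num = 4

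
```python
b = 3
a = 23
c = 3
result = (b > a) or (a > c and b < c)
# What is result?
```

Answer: False

Derivation:
Trace (tracking result):
b = 3  # -> b = 3
a = 23  # -> a = 23
c = 3  # -> c = 3
result = b > a or (a > c and b < c)  # -> result = False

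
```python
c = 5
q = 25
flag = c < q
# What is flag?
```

Answer: True

Derivation:
Trace (tracking flag):
c = 5  # -> c = 5
q = 25  # -> q = 25
flag = c < q  # -> flag = True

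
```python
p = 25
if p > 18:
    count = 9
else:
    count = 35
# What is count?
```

Answer: 9

Derivation:
Trace (tracking count):
p = 25  # -> p = 25
if p > 18:  # condition is True
    count = 9  # -> count = 9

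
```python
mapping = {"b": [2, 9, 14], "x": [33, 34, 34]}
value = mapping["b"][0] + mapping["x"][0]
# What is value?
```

Trace (tracking value):
mapping = {'b': [2, 9, 14], 'x': [33, 34, 34]}  # -> mapping = {'b': [2, 9, 14], 'x': [33, 34, 34]}
value = mapping['b'][0] + mapping['x'][0]  # -> value = 35

Answer: 35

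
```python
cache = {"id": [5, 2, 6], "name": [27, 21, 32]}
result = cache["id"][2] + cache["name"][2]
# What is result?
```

Answer: 38

Derivation:
Trace (tracking result):
cache = {'id': [5, 2, 6], 'name': [27, 21, 32]}  # -> cache = {'id': [5, 2, 6], 'name': [27, 21, 32]}
result = cache['id'][2] + cache['name'][2]  # -> result = 38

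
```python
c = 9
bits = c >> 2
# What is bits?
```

Trace (tracking bits):
c = 9  # -> c = 9
bits = c >> 2  # -> bits = 2

Answer: 2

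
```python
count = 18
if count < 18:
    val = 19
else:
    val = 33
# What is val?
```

Answer: 33

Derivation:
Trace (tracking val):
count = 18  # -> count = 18
if count < 18:  # condition is False
else:
    val = 33  # -> val = 33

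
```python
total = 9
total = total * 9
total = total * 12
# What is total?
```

Trace (tracking total):
total = 9  # -> total = 9
total = total * 9  # -> total = 81
total = total * 12  # -> total = 972

Answer: 972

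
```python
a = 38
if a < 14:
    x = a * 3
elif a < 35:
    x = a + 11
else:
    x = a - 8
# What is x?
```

Answer: 30

Derivation:
Trace (tracking x):
a = 38  # -> a = 38
if a < 14:  # condition is False
elif a < 35:  # condition is False
else:
    x = a - 8  # -> x = 30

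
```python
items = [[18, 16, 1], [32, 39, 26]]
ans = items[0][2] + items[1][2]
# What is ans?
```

Trace (tracking ans):
items = [[18, 16, 1], [32, 39, 26]]  # -> items = [[18, 16, 1], [32, 39, 26]]
ans = items[0][2] + items[1][2]  # -> ans = 27

Answer: 27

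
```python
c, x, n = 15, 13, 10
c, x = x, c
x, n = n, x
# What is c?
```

Trace (tracking c):
c, x, n = (15, 13, 10)  # -> c = 15, x = 13, n = 10
c, x = (x, c)  # -> c = 13, x = 15
x, n = (n, x)  # -> x = 10, n = 15

Answer: 13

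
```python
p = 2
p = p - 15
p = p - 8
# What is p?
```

Trace (tracking p):
p = 2  # -> p = 2
p = p - 15  # -> p = -13
p = p - 8  # -> p = -21

Answer: -21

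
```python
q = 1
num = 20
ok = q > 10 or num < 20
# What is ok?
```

Answer: False

Derivation:
Trace (tracking ok):
q = 1  # -> q = 1
num = 20  # -> num = 20
ok = q > 10 or num < 20  # -> ok = False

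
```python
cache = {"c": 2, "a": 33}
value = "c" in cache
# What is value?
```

Answer: True

Derivation:
Trace (tracking value):
cache = {'c': 2, 'a': 33}  # -> cache = {'c': 2, 'a': 33}
value = 'c' in cache  # -> value = True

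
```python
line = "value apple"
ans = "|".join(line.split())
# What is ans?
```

Trace (tracking ans):
line = 'value apple'  # -> line = 'value apple'
ans = '|'.join(line.split())  # -> ans = 'value|apple'

Answer: 'value|apple'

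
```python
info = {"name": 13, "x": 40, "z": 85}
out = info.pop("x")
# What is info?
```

Answer: {'name': 13, 'z': 85}

Derivation:
Trace (tracking info):
info = {'name': 13, 'x': 40, 'z': 85}  # -> info = {'name': 13, 'x': 40, 'z': 85}
out = info.pop('x')  # -> out = 40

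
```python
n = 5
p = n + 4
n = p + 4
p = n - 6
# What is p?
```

Answer: 7

Derivation:
Trace (tracking p):
n = 5  # -> n = 5
p = n + 4  # -> p = 9
n = p + 4  # -> n = 13
p = n - 6  # -> p = 7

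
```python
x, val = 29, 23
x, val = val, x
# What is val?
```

Trace (tracking val):
x, val = (29, 23)  # -> x = 29, val = 23
x, val = (val, x)  # -> x = 23, val = 29

Answer: 29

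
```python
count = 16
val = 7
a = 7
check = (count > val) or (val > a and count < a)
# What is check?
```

Answer: True

Derivation:
Trace (tracking check):
count = 16  # -> count = 16
val = 7  # -> val = 7
a = 7  # -> a = 7
check = count > val or (val > a and count < a)  # -> check = True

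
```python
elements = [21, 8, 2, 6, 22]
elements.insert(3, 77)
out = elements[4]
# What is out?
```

Trace (tracking out):
elements = [21, 8, 2, 6, 22]  # -> elements = [21, 8, 2, 6, 22]
elements.insert(3, 77)  # -> elements = [21, 8, 2, 77, 6, 22]
out = elements[4]  # -> out = 6

Answer: 6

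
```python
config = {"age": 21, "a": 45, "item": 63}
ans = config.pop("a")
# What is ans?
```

Answer: 45

Derivation:
Trace (tracking ans):
config = {'age': 21, 'a': 45, 'item': 63}  # -> config = {'age': 21, 'a': 45, 'item': 63}
ans = config.pop('a')  # -> ans = 45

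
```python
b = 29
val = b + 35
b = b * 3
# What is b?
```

Trace (tracking b):
b = 29  # -> b = 29
val = b + 35  # -> val = 64
b = b * 3  # -> b = 87

Answer: 87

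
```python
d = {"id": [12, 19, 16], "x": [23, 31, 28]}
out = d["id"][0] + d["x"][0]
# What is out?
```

Trace (tracking out):
d = {'id': [12, 19, 16], 'x': [23, 31, 28]}  # -> d = {'id': [12, 19, 16], 'x': [23, 31, 28]}
out = d['id'][0] + d['x'][0]  # -> out = 35

Answer: 35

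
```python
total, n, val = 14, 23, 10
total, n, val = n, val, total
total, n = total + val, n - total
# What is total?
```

Trace (tracking total):
total, n, val = (14, 23, 10)  # -> total = 14, n = 23, val = 10
total, n, val = (n, val, total)  # -> total = 23, n = 10, val = 14
total, n = (total + val, n - total)  # -> total = 37, n = -13

Answer: 37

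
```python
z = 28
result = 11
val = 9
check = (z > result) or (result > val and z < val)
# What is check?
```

Answer: True

Derivation:
Trace (tracking check):
z = 28  # -> z = 28
result = 11  # -> result = 11
val = 9  # -> val = 9
check = z > result or (result > val and z < val)  # -> check = True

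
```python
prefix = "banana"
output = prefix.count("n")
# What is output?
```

Answer: 2

Derivation:
Trace (tracking output):
prefix = 'banana'  # -> prefix = 'banana'
output = prefix.count('n')  # -> output = 2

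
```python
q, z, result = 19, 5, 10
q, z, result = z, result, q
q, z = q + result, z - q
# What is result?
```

Answer: 19

Derivation:
Trace (tracking result):
q, z, result = (19, 5, 10)  # -> q = 19, z = 5, result = 10
q, z, result = (z, result, q)  # -> q = 5, z = 10, result = 19
q, z = (q + result, z - q)  # -> q = 24, z = 5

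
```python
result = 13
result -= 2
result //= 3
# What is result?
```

Answer: 3

Derivation:
Trace (tracking result):
result = 13  # -> result = 13
result -= 2  # -> result = 11
result //= 3  # -> result = 3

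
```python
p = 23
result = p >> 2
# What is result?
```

Trace (tracking result):
p = 23  # -> p = 23
result = p >> 2  # -> result = 5

Answer: 5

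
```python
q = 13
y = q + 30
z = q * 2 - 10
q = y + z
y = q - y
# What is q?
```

Trace (tracking q):
q = 13  # -> q = 13
y = q + 30  # -> y = 43
z = q * 2 - 10  # -> z = 16
q = y + z  # -> q = 59
y = q - y  # -> y = 16

Answer: 59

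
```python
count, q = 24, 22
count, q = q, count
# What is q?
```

Answer: 24

Derivation:
Trace (tracking q):
count, q = (24, 22)  # -> count = 24, q = 22
count, q = (q, count)  # -> count = 22, q = 24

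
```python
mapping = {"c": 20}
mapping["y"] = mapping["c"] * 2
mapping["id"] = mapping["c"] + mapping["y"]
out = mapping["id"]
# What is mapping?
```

Answer: {'c': 20, 'y': 40, 'id': 60}

Derivation:
Trace (tracking mapping):
mapping = {'c': 20}  # -> mapping = {'c': 20}
mapping['y'] = mapping['c'] * 2  # -> mapping = {'c': 20, 'y': 40}
mapping['id'] = mapping['c'] + mapping['y']  # -> mapping = {'c': 20, 'y': 40, 'id': 60}
out = mapping['id']  # -> out = 60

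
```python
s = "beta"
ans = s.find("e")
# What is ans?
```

Trace (tracking ans):
s = 'beta'  # -> s = 'beta'
ans = s.find('e')  # -> ans = 1

Answer: 1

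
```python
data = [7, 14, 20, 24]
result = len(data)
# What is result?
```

Answer: 4

Derivation:
Trace (tracking result):
data = [7, 14, 20, 24]  # -> data = [7, 14, 20, 24]
result = len(data)  # -> result = 4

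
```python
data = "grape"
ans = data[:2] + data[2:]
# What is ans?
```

Answer: 'grape'

Derivation:
Trace (tracking ans):
data = 'grape'  # -> data = 'grape'
ans = data[:2] + data[2:]  # -> ans = 'grape'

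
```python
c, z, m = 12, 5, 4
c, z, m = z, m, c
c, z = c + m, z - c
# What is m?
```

Answer: 12

Derivation:
Trace (tracking m):
c, z, m = (12, 5, 4)  # -> c = 12, z = 5, m = 4
c, z, m = (z, m, c)  # -> c = 5, z = 4, m = 12
c, z = (c + m, z - c)  # -> c = 17, z = -1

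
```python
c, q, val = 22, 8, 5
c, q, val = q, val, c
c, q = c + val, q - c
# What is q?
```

Answer: -3

Derivation:
Trace (tracking q):
c, q, val = (22, 8, 5)  # -> c = 22, q = 8, val = 5
c, q, val = (q, val, c)  # -> c = 8, q = 5, val = 22
c, q = (c + val, q - c)  # -> c = 30, q = -3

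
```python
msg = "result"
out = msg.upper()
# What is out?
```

Answer: 'RESULT'

Derivation:
Trace (tracking out):
msg = 'result'  # -> msg = 'result'
out = msg.upper()  # -> out = 'RESULT'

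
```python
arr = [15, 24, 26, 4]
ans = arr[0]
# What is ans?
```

Trace (tracking ans):
arr = [15, 24, 26, 4]  # -> arr = [15, 24, 26, 4]
ans = arr[0]  # -> ans = 15

Answer: 15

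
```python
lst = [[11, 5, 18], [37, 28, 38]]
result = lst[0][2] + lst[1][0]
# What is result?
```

Trace (tracking result):
lst = [[11, 5, 18], [37, 28, 38]]  # -> lst = [[11, 5, 18], [37, 28, 38]]
result = lst[0][2] + lst[1][0]  # -> result = 55

Answer: 55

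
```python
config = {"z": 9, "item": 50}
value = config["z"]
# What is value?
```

Answer: 9

Derivation:
Trace (tracking value):
config = {'z': 9, 'item': 50}  # -> config = {'z': 9, 'item': 50}
value = config['z']  # -> value = 9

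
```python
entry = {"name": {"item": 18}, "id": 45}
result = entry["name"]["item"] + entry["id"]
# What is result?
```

Trace (tracking result):
entry = {'name': {'item': 18}, 'id': 45}  # -> entry = {'name': {'item': 18}, 'id': 45}
result = entry['name']['item'] + entry['id']  # -> result = 63

Answer: 63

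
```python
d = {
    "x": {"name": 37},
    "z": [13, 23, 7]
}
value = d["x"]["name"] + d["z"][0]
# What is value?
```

Answer: 50

Derivation:
Trace (tracking value):
d = {'x': {'name': 37}, 'z': [13, 23, 7]}  # -> d = {'x': {'name': 37}, 'z': [13, 23, 7]}
value = d['x']['name'] + d['z'][0]  # -> value = 50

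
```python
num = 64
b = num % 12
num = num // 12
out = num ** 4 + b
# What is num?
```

Trace (tracking num):
num = 64  # -> num = 64
b = num % 12  # -> b = 4
num = num // 12  # -> num = 5
out = num ** 4 + b  # -> out = 629

Answer: 5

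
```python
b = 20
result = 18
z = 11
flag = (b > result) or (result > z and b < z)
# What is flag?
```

Trace (tracking flag):
b = 20  # -> b = 20
result = 18  # -> result = 18
z = 11  # -> z = 11
flag = b > result or (result > z and b < z)  # -> flag = True

Answer: True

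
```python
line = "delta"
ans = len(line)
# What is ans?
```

Trace (tracking ans):
line = 'delta'  # -> line = 'delta'
ans = len(line)  # -> ans = 5

Answer: 5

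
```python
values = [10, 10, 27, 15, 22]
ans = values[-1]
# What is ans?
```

Trace (tracking ans):
values = [10, 10, 27, 15, 22]  # -> values = [10, 10, 27, 15, 22]
ans = values[-1]  # -> ans = 22

Answer: 22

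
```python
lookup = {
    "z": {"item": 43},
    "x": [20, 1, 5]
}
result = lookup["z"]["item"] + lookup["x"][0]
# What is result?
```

Answer: 63

Derivation:
Trace (tracking result):
lookup = {'z': {'item': 43}, 'x': [20, 1, 5]}  # -> lookup = {'z': {'item': 43}, 'x': [20, 1, 5]}
result = lookup['z']['item'] + lookup['x'][0]  # -> result = 63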